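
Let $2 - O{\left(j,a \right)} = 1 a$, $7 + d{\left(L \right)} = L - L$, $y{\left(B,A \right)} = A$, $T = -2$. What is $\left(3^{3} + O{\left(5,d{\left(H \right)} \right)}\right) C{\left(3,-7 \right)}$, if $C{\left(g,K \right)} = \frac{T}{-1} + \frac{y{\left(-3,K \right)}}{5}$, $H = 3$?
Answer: $\frac{108}{5} \approx 21.6$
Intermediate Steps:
$d{\left(L \right)} = -7$ ($d{\left(L \right)} = -7 + \left(L - L\right) = -7 + 0 = -7$)
$C{\left(g,K \right)} = 2 + \frac{K}{5}$ ($C{\left(g,K \right)} = - \frac{2}{-1} + \frac{K}{5} = \left(-2\right) \left(-1\right) + K \frac{1}{5} = 2 + \frac{K}{5}$)
$O{\left(j,a \right)} = 2 - a$ ($O{\left(j,a \right)} = 2 - 1 a = 2 - a$)
$\left(3^{3} + O{\left(5,d{\left(H \right)} \right)}\right) C{\left(3,-7 \right)} = \left(3^{3} + \left(2 - -7\right)\right) \left(2 + \frac{1}{5} \left(-7\right)\right) = \left(27 + \left(2 + 7\right)\right) \left(2 - \frac{7}{5}\right) = \left(27 + 9\right) \frac{3}{5} = 36 \cdot \frac{3}{5} = \frac{108}{5}$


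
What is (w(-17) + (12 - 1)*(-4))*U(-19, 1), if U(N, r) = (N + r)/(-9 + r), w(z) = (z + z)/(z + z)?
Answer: -387/4 ≈ -96.750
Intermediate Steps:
w(z) = 1 (w(z) = (2*z)/((2*z)) = (2*z)*(1/(2*z)) = 1)
U(N, r) = (N + r)/(-9 + r)
(w(-17) + (12 - 1)*(-4))*U(-19, 1) = (1 + (12 - 1)*(-4))*((-19 + 1)/(-9 + 1)) = (1 + 11*(-4))*(-18/(-8)) = (1 - 44)*(-⅛*(-18)) = -43*9/4 = -387/4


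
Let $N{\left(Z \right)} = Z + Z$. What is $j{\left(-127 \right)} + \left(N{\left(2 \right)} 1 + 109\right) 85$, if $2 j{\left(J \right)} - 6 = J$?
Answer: $\frac{19089}{2} \approx 9544.5$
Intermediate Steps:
$j{\left(J \right)} = 3 + \frac{J}{2}$
$N{\left(Z \right)} = 2 Z$
$j{\left(-127 \right)} + \left(N{\left(2 \right)} 1 + 109\right) 85 = \left(3 + \frac{1}{2} \left(-127\right)\right) + \left(2 \cdot 2 \cdot 1 + 109\right) 85 = \left(3 - \frac{127}{2}\right) + \left(4 \cdot 1 + 109\right) 85 = - \frac{121}{2} + \left(4 + 109\right) 85 = - \frac{121}{2} + 113 \cdot 85 = - \frac{121}{2} + 9605 = \frac{19089}{2}$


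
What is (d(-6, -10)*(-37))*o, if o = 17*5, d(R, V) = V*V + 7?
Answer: -336515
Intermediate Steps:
d(R, V) = 7 + V² (d(R, V) = V² + 7 = 7 + V²)
o = 85
(d(-6, -10)*(-37))*o = ((7 + (-10)²)*(-37))*85 = ((7 + 100)*(-37))*85 = (107*(-37))*85 = -3959*85 = -336515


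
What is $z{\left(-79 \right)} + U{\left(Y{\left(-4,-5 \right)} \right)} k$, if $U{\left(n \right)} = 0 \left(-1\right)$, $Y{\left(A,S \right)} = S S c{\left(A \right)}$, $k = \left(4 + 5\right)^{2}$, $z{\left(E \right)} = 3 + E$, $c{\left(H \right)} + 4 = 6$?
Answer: $-76$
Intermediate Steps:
$c{\left(H \right)} = 2$ ($c{\left(H \right)} = -4 + 6 = 2$)
$k = 81$ ($k = 9^{2} = 81$)
$Y{\left(A,S \right)} = 2 S^{2}$ ($Y{\left(A,S \right)} = S S 2 = S^{2} \cdot 2 = 2 S^{2}$)
$U{\left(n \right)} = 0$
$z{\left(-79 \right)} + U{\left(Y{\left(-4,-5 \right)} \right)} k = \left(3 - 79\right) + 0 \cdot 81 = -76 + 0 = -76$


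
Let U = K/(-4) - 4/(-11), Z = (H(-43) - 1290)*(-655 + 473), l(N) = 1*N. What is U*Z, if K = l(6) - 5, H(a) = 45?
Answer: 566475/22 ≈ 25749.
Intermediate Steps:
l(N) = N
Z = 226590 (Z = (45 - 1290)*(-655 + 473) = -1245*(-182) = 226590)
K = 1 (K = 6 - 5 = 1)
U = 5/44 (U = 1/(-4) - 4/(-11) = 1*(-¼) - 4*(-1/11) = -¼ + 4/11 = 5/44 ≈ 0.11364)
U*Z = (5/44)*226590 = 566475/22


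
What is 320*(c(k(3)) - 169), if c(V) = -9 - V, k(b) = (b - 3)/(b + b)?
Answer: -56960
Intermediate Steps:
k(b) = (-3 + b)/(2*b) (k(b) = (-3 + b)/((2*b)) = (-3 + b)*(1/(2*b)) = (-3 + b)/(2*b))
320*(c(k(3)) - 169) = 320*((-9 - (-3 + 3)/(2*3)) - 169) = 320*((-9 - 0/(2*3)) - 169) = 320*((-9 - 1*0) - 169) = 320*((-9 + 0) - 169) = 320*(-9 - 169) = 320*(-178) = -56960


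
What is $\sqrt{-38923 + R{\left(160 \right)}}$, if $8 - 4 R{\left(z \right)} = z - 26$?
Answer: $\frac{13 i \sqrt{922}}{2} \approx 197.37 i$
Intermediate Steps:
$R{\left(z \right)} = \frac{17}{2} - \frac{z}{4}$ ($R{\left(z \right)} = 2 - \frac{z - 26}{4} = 2 - \frac{-26 + z}{4} = 2 - \left(- \frac{13}{2} + \frac{z}{4}\right) = \frac{17}{2} - \frac{z}{4}$)
$\sqrt{-38923 + R{\left(160 \right)}} = \sqrt{-38923 + \left(\frac{17}{2} - 40\right)} = \sqrt{-38923 - \frac{63}{2}} = \sqrt{- \frac{77909}{2}} = \frac{13 i \sqrt{922}}{2}$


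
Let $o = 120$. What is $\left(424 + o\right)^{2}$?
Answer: $295936$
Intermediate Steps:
$\left(424 + o\right)^{2} = \left(424 + 120\right)^{2} = 544^{2} = 295936$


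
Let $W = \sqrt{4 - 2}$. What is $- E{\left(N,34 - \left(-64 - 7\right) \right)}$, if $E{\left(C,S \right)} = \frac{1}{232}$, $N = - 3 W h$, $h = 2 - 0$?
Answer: $- \frac{1}{232} \approx -0.0043103$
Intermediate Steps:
$W = \sqrt{2} \approx 1.4142$
$h = 2$ ($h = 2 + 0 = 2$)
$N = - 6 \sqrt{2}$ ($N = - 3 \sqrt{2} \cdot 2 = - 6 \sqrt{2} \approx -8.4853$)
$E{\left(C,S \right)} = \frac{1}{232}$
$- E{\left(N,34 - \left(-64 - 7\right) \right)} = \left(-1\right) \frac{1}{232} = - \frac{1}{232}$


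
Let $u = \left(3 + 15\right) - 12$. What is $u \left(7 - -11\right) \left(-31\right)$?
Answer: $-3348$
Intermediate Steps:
$u = 6$ ($u = 18 - 12 = 6$)
$u \left(7 - -11\right) \left(-31\right) = 6 \left(7 - -11\right) \left(-31\right) = 6 \left(7 + 11\right) \left(-31\right) = 6 \cdot 18 \left(-31\right) = 108 \left(-31\right) = -3348$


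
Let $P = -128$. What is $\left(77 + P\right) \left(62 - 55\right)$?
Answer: $-357$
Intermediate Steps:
$\left(77 + P\right) \left(62 - 55\right) = \left(77 - 128\right) \left(62 - 55\right) = \left(-51\right) 7 = -357$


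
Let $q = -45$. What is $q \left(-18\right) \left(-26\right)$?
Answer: $-21060$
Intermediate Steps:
$q \left(-18\right) \left(-26\right) = \left(-45\right) \left(-18\right) \left(-26\right) = 810 \left(-26\right) = -21060$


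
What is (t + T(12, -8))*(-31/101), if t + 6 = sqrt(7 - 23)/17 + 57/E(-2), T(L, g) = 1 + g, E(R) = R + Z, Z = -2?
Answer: 3379/404 - 124*I/1717 ≈ 8.3639 - 0.072219*I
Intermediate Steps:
E(R) = -2 + R (E(R) = R - 2 = -2 + R)
t = -81/4 + 4*I/17 (t = -6 + (sqrt(7 - 23)/17 + 57/(-2 - 2)) = -6 + (sqrt(-16)*(1/17) + 57/(-4)) = -6 + ((4*I)*(1/17) + 57*(-1/4)) = -6 + (4*I/17 - 57/4) = -6 + (-57/4 + 4*I/17) = -81/4 + 4*I/17 ≈ -20.25 + 0.23529*I)
(t + T(12, -8))*(-31/101) = ((-81/4 + 4*I/17) + (1 - 8))*(-31/101) = ((-81/4 + 4*I/17) - 7)*(-31*1/101) = (-109/4 + 4*I/17)*(-31/101) = 3379/404 - 124*I/1717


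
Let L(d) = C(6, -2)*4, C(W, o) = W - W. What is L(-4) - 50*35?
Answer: -1750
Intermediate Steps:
C(W, o) = 0
L(d) = 0 (L(d) = 0*4 = 0)
L(-4) - 50*35 = 0 - 50*35 = 0 - 1750 = -1750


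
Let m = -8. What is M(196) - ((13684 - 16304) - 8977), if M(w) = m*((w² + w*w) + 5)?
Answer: -603099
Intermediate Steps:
M(w) = -40 - 16*w² (M(w) = -8*((w² + w*w) + 5) = -8*((w² + w²) + 5) = -8*(2*w² + 5) = -8*(5 + 2*w²) = -40 - 16*w²)
M(196) - ((13684 - 16304) - 8977) = (-40 - 16*196²) - ((13684 - 16304) - 8977) = (-40 - 16*38416) - (-2620 - 8977) = (-40 - 614656) - 1*(-11597) = -614696 + 11597 = -603099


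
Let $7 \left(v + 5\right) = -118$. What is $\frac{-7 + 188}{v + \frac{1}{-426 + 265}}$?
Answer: $- \frac{29141}{3520} \approx -8.2787$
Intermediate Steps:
$v = - \frac{153}{7}$ ($v = -5 + \frac{1}{7} \left(-118\right) = -5 - \frac{118}{7} = - \frac{153}{7} \approx -21.857$)
$\frac{-7 + 188}{v + \frac{1}{-426 + 265}} = \frac{-7 + 188}{- \frac{153}{7} + \frac{1}{-426 + 265}} = \frac{181}{- \frac{153}{7} + \frac{1}{-161}} = \frac{181}{- \frac{153}{7} - \frac{1}{161}} = \frac{181}{- \frac{3520}{161}} = 181 \left(- \frac{161}{3520}\right) = - \frac{29141}{3520}$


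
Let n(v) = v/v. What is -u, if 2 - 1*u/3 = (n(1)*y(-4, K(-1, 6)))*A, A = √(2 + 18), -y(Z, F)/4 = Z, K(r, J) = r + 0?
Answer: -6 + 96*√5 ≈ 208.66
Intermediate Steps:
K(r, J) = r
y(Z, F) = -4*Z
A = 2*√5 (A = √20 = 2*√5 ≈ 4.4721)
n(v) = 1
u = 6 - 96*√5 (u = 6 - 3*1*(-4*(-4))*2*√5 = 6 - 3*1*16*2*√5 = 6 - 48*2*√5 = 6 - 96*√5 ≈ -208.66)
-u = -(6 - 96*√5) = -6 + 96*√5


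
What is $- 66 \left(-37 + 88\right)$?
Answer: $-3366$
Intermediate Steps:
$- 66 \left(-37 + 88\right) = \left(-66\right) 51 = -3366$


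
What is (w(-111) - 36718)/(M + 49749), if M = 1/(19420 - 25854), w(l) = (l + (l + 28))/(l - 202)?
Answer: -14788600472/20037325069 ≈ -0.73805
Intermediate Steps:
w(l) = (28 + 2*l)/(-202 + l) (w(l) = (l + (28 + l))/(-202 + l) = (28 + 2*l)/(-202 + l))
M = -1/6434 (M = 1/(-6434) = -1/6434 ≈ -0.00015542)
(w(-111) - 36718)/(M + 49749) = (2*(14 - 111)/(-202 - 111) - 36718)/(-1/6434 + 49749) = (2*(-97)/(-313) - 36718)/(320085065/6434) = (2*(-1/313)*(-97) - 36718)*(6434/320085065) = (194/313 - 36718)*(6434/320085065) = -11492540/313*6434/320085065 = -14788600472/20037325069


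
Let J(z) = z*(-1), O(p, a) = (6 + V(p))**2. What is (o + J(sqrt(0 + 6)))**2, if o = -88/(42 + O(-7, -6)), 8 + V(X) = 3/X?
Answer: 51643798/5508409 + 8624*sqrt(6)/2347 ≈ 18.376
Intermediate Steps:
V(X) = -8 + 3/X
O(p, a) = (-2 + 3/p)**2 (O(p, a) = (6 + (-8 + 3/p))**2 = (-2 + 3/p)**2)
o = -4312/2347 (o = -88/(42 + (3 - 2*(-7))**2/(-7)**2) = -88/(42 + (3 + 14)**2/49) = -88/(42 + (1/49)*17**2) = -88/(42 + (1/49)*289) = -88/(42 + 289/49) = -88/2347/49 = -88*49/2347 = -4312/2347 ≈ -1.8372)
J(z) = -z
(o + J(sqrt(0 + 6)))**2 = (-4312/2347 - sqrt(0 + 6))**2 = (-4312/2347 - sqrt(6))**2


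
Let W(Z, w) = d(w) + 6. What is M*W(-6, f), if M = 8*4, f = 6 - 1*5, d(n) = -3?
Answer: 96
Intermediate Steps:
f = 1 (f = 6 - 5 = 1)
W(Z, w) = 3 (W(Z, w) = -3 + 6 = 3)
M = 32
M*W(-6, f) = 32*3 = 96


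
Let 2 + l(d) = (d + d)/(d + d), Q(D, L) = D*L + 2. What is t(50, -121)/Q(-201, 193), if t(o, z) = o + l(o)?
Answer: -49/38791 ≈ -0.0012632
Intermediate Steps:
Q(D, L) = 2 + D*L
l(d) = -1 (l(d) = -2 + (d + d)/(d + d) = -2 + (2*d)/((2*d)) = -2 + (2*d)*(1/(2*d)) = -2 + 1 = -1)
t(o, z) = -1 + o (t(o, z) = o - 1 = -1 + o)
t(50, -121)/Q(-201, 193) = (-1 + 50)/(2 - 201*193) = 49/(2 - 38793) = 49/(-38791) = 49*(-1/38791) = -49/38791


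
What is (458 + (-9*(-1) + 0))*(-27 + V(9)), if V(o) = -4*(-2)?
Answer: -8873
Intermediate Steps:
V(o) = 8
(458 + (-9*(-1) + 0))*(-27 + V(9)) = (458 + (-9*(-1) + 0))*(-27 + 8) = (458 + (9 + 0))*(-19) = (458 + 9)*(-19) = 467*(-19) = -8873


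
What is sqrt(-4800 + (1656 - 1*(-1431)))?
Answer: I*sqrt(1713) ≈ 41.388*I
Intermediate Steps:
sqrt(-4800 + (1656 - 1*(-1431))) = sqrt(-4800 + (1656 + 1431)) = sqrt(-4800 + 3087) = sqrt(-1713) = I*sqrt(1713)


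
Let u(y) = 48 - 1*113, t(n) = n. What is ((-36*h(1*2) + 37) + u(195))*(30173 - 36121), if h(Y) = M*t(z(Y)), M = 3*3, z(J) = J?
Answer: 4020848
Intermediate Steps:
M = 9
u(y) = -65 (u(y) = 48 - 113 = -65)
h(Y) = 9*Y
((-36*h(1*2) + 37) + u(195))*(30173 - 36121) = ((-324*1*2 + 37) - 65)*(30173 - 36121) = ((-324*2 + 37) - 65)*(-5948) = ((-36*18 + 37) - 65)*(-5948) = ((-648 + 37) - 65)*(-5948) = (-611 - 65)*(-5948) = -676*(-5948) = 4020848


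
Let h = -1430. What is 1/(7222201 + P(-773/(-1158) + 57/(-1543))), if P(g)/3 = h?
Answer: 1/7217911 ≈ 1.3854e-7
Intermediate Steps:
P(g) = -4290 (P(g) = 3*(-1430) = -4290)
1/(7222201 + P(-773/(-1158) + 57/(-1543))) = 1/(7222201 - 4290) = 1/7217911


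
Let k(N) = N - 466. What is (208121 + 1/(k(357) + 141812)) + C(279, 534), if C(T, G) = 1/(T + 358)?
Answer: 18786002872471/90264811 ≈ 2.0812e+5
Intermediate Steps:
k(N) = -466 + N
C(T, G) = 1/(358 + T)
(208121 + 1/(k(357) + 141812)) + C(279, 534) = (208121 + 1/((-466 + 357) + 141812)) + 1/(358 + 279) = (208121 + 1/(-109 + 141812)) + 1/637 = (208121 + 1/141703) + 1/637 = 29491370064/141703 + 1/637 = 18786002872471/90264811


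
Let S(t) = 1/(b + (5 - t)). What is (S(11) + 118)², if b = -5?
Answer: 1682209/121 ≈ 13903.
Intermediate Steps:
S(t) = -1/t (S(t) = 1/(-5 + (5 - t)) = 1/(-t) = -1/t)
(S(11) + 118)² = (-1/11 + 118)² = (1297/11)² = 1682209/121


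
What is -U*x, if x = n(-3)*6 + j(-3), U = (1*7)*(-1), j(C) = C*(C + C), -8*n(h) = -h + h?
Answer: 126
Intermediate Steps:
n(h) = 0 (n(h) = -(-h + h)/8 = -⅛*0 = 0)
j(C) = 2*C² (j(C) = C*(2*C) = 2*C²)
U = -7 (U = 7*(-1) = -7)
x = 18 (x = 0*6 + 2*(-3)² = 0 + 2*9 = 0 + 18 = 18)
-U*x = -(-7)*18 = -1*(-126) = 126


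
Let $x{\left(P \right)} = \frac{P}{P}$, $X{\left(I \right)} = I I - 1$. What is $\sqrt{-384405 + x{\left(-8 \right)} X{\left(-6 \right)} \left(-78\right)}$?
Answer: $3 i \sqrt{43015} \approx 622.2 i$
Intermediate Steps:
$X{\left(I \right)} = -1 + I^{2}$ ($X{\left(I \right)} = I^{2} - 1 = -1 + I^{2}$)
$x{\left(P \right)} = 1$
$\sqrt{-384405 + x{\left(-8 \right)} X{\left(-6 \right)} \left(-78\right)} = \sqrt{-384405 + 1 \left(-1 + \left(-6\right)^{2}\right) \left(-78\right)} = \sqrt{-384405 + 1 \left(-1 + 36\right) \left(-78\right)} = \sqrt{-384405 + 1 \cdot 35 \left(-78\right)} = \sqrt{-384405 + 35 \left(-78\right)} = \sqrt{-384405 - 2730} = \sqrt{-387135} = 3 i \sqrt{43015}$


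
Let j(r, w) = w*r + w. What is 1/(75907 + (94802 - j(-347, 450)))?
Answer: 1/326409 ≈ 3.0636e-6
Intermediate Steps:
j(r, w) = w + r*w (j(r, w) = r*w + w = w + r*w)
1/(75907 + (94802 - j(-347, 450))) = 1/(75907 + (94802 - 450*(1 - 347))) = 1/(75907 + (94802 - 450*(-346))) = 1/(75907 + (94802 - 1*(-155700))) = 1/(75907 + (94802 + 155700)) = 1/(75907 + 250502) = 1/326409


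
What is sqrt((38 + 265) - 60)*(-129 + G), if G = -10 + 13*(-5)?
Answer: -1836*sqrt(3) ≈ -3180.0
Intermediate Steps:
G = -75 (G = -10 - 65 = -75)
sqrt((38 + 265) - 60)*(-129 + G) = sqrt((38 + 265) - 60)*(-129 - 75) = sqrt(303 - 60)*(-204) = sqrt(243)*(-204) = (9*sqrt(3))*(-204) = -1836*sqrt(3)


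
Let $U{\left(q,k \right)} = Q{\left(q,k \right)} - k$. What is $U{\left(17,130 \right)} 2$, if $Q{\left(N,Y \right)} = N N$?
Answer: $318$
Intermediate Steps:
$Q{\left(N,Y \right)} = N^{2}$
$U{\left(q,k \right)} = q^{2} - k$
$U{\left(17,130 \right)} 2 = \left(17^{2} - 130\right) 2 = \left(289 - 130\right) 2 = 159 \cdot 2 = 318$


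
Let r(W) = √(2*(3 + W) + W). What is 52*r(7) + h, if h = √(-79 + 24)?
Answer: 156*√3 + I*√55 ≈ 270.2 + 7.4162*I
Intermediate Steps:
h = I*√55 (h = √(-55) = I*√55 ≈ 7.4162*I)
r(W) = √(6 + 3*W) (r(W) = √((6 + 2*W) + W) = √(6 + 3*W))
52*r(7) + h = 52*√(6 + 3*7) + I*√55 = 52*√(6 + 21) + I*√55 = 52*√27 + I*√55 = 52*(3*√3) + I*√55 = 156*√3 + I*√55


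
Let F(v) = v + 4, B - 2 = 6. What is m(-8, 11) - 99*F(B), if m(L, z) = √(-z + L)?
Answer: -1188 + I*√19 ≈ -1188.0 + 4.3589*I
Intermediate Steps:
m(L, z) = √(L - z)
B = 8 (B = 2 + 6 = 8)
F(v) = 4 + v
m(-8, 11) - 99*F(B) = √(-8 - 1*11) - 99*(4 + 8) = √(-8 - 11) - 99*12 = √(-19) - 1188 = I*√19 - 1188 = -1188 + I*√19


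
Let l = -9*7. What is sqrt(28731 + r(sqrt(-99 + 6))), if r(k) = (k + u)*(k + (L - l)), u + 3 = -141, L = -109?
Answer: sqrt(35262 - 190*I*sqrt(93)) ≈ 187.85 - 4.8771*I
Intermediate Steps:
u = -144 (u = -3 - 141 = -144)
l = -63
r(k) = (-144 + k)*(-46 + k) (r(k) = (k - 144)*(k + (-109 - 1*(-63))) = (-144 + k)*(k + (-109 + 63)) = (-144 + k)*(k - 46) = (-144 + k)*(-46 + k))
sqrt(28731 + r(sqrt(-99 + 6))) = sqrt(28731 + (6624 + (sqrt(-99 + 6))**2 - 190*sqrt(-99 + 6))) = sqrt(28731 + (6624 + (sqrt(-93))**2 - 190*I*sqrt(93))) = sqrt(28731 + (6624 + (I*sqrt(93))**2 - 190*I*sqrt(93))) = sqrt(28731 + (6624 - 93 - 190*I*sqrt(93))) = sqrt(28731 + (6531 - 190*I*sqrt(93))) = sqrt(35262 - 190*I*sqrt(93))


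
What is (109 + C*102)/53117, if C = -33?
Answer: -3257/53117 ≈ -0.061317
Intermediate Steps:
(109 + C*102)/53117 = (109 - 33*102)/53117 = (109 - 3366)*(1/53117) = -3257*1/53117 = -3257/53117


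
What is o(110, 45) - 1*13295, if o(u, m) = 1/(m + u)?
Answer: -2060724/155 ≈ -13295.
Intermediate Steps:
o(110, 45) - 1*13295 = 1/(45 + 110) - 1*13295 = 1/155 - 13295 = -2060724/155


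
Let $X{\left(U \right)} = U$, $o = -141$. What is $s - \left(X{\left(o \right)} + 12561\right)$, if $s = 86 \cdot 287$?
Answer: $12262$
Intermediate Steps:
$s = 24682$
$s - \left(X{\left(o \right)} + 12561\right) = 24682 - \left(-141 + 12561\right) = 24682 - 12420 = 12262$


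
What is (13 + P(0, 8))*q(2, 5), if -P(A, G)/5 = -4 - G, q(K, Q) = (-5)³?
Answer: -9125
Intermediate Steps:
q(K, Q) = -125
P(A, G) = 20 + 5*G (P(A, G) = -5*(-4 - G) = 20 + 5*G)
(13 + P(0, 8))*q(2, 5) = (13 + (20 + 5*8))*(-125) = (13 + (20 + 40))*(-125) = (13 + 60)*(-125) = 73*(-125) = -9125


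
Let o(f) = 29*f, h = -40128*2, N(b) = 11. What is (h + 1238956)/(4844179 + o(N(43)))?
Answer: 579350/2422249 ≈ 0.23918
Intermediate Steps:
h = -80256
(h + 1238956)/(4844179 + o(N(43))) = (-80256 + 1238956)/(4844179 + 29*11) = 1158700/(4844179 + 319) = 1158700/4844498 = 1158700*(1/4844498) = 579350/2422249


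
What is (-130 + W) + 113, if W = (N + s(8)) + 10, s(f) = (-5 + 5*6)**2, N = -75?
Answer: 543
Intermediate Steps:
s(f) = 625 (s(f) = (-5 + 30)**2 = 25**2 = 625)
W = 560 (W = (-75 + 625) + 10 = 550 + 10 = 560)
(-130 + W) + 113 = (-130 + 560) + 113 = 430 + 113 = 543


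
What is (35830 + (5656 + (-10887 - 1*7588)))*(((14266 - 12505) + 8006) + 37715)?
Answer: 1092608302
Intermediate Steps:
(35830 + (5656 + (-10887 - 1*7588)))*(((14266 - 12505) + 8006) + 37715) = (35830 + (5656 + (-10887 - 7588)))*((1761 + 8006) + 37715) = (35830 + (5656 - 18475))*(9767 + 37715) = (35830 - 12819)*47482 = 23011*47482 = 1092608302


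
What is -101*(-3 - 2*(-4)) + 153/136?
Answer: -4031/8 ≈ -503.88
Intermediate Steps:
-101*(-3 - 2*(-4)) + 153/136 = -101*(-3 + 8) + 153*(1/136) = -101*5 + 9/8 = -505 + 9/8 = -4031/8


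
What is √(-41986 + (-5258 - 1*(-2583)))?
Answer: I*√44661 ≈ 211.33*I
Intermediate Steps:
√(-41986 + (-5258 - 1*(-2583))) = √(-41986 + (-5258 + 2583)) = √(-41986 - 2675) = √(-44661) = I*√44661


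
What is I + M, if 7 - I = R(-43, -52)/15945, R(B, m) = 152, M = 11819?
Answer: 188565418/15945 ≈ 11826.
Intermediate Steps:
I = 111463/15945 (I = 7 - 152/15945 = 111463/15945 ≈ 6.9905)
I + M = 111463/15945 + 11819 = 188565418/15945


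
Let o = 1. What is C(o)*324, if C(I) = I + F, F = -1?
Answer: 0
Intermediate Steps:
C(I) = -1 + I (C(I) = I - 1 = -1 + I)
C(o)*324 = (-1 + 1)*324 = 0*324 = 0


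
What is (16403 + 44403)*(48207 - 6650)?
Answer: 2526914942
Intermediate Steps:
(16403 + 44403)*(48207 - 6650) = 60806*41557 = 2526914942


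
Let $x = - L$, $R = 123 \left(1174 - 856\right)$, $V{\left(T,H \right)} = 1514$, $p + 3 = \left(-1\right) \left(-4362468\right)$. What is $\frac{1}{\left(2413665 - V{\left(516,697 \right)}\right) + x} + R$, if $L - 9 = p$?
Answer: $\frac{76284933821}{1950323} \approx 39114.0$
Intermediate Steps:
$p = 4362465$ ($p = -3 - -4362468 = -3 + 4362468 = 4362465$)
$L = 4362474$ ($L = 9 + 4362465 = 4362474$)
$R = 39114$ ($R = 123 \left(1174 - 856\right) = 123 \cdot 318 = 39114$)
$x = -4362474$ ($x = \left(-1\right) 4362474 = -4362474$)
$\frac{1}{\left(2413665 - V{\left(516,697 \right)}\right) + x} + R = \frac{1}{\left(2413665 - 1514\right) - 4362474} + 39114 = \frac{1}{2412151 - 4362474} + 39114 = \frac{1}{-1950323} + 39114 = - \frac{1}{1950323} + 39114 = \frac{76284933821}{1950323}$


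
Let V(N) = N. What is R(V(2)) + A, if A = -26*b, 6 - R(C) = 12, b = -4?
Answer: 98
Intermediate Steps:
R(C) = -6 (R(C) = 6 - 1*12 = 6 - 12 = -6)
A = 104 (A = -26*(-4) = 104)
R(V(2)) + A = -6 + 104 = 98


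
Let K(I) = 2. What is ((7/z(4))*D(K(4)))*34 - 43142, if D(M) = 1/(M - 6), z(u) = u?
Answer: -345255/8 ≈ -43157.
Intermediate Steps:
D(M) = 1/(-6 + M)
((7/z(4))*D(K(4)))*34 - 43142 = ((7/4)/(-6 + 2))*34 - 43142 = ((7*(¼))/(-4))*34 - 43142 = ((7/4)*(-¼))*34 - 43142 = -7/16*34 - 43142 = -119/8 - 43142 = -345255/8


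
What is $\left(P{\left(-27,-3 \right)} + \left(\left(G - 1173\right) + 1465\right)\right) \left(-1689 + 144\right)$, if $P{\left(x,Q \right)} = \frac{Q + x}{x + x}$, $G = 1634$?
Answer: $- \frac{8929585}{3} \approx -2.9765 \cdot 10^{6}$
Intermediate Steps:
$P{\left(x,Q \right)} = \frac{Q + x}{2 x}$
$\left(P{\left(-27,-3 \right)} + \left(\left(G - 1173\right) + 1465\right)\right) \left(-1689 + 144\right) = \left(\frac{-3 - 27}{2 \left(-27\right)} + \left(\left(1634 - 1173\right) + 1465\right)\right) \left(-1689 + 144\right) = \left(\frac{1}{2} \left(- \frac{1}{27}\right) \left(-30\right) + \left(461 + 1465\right)\right) \left(-1545\right) = \left(\frac{5}{9} + 1926\right) \left(-1545\right) = \frac{17339}{9} \left(-1545\right) = - \frac{8929585}{3}$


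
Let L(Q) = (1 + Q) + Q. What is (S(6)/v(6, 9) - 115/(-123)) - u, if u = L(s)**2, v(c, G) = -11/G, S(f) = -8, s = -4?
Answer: -56176/1353 ≈ -41.520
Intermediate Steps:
L(Q) = 1 + 2*Q
u = 49 (u = (1 + 2*(-4))**2 = (1 - 8)**2 = (-7)**2 = 49)
(S(6)/v(6, 9) - 115/(-123)) - u = (-8/((-11/9)) - 115/(-123)) - 1*49 = (-8/((-11*1/9)) - 115*(-1/123)) - 49 = (-8/(-11/9) + 115/123) - 49 = (-8*(-9/11) + 115/123) - 49 = (72/11 + 115/123) - 49 = 10121/1353 - 49 = -56176/1353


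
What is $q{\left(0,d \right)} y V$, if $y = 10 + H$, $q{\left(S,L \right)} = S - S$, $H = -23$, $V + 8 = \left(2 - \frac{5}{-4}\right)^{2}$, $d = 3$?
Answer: $0$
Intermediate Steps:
$V = \frac{41}{16}$ ($V = -8 + \left(2 - \frac{5}{-4}\right)^{2} = -8 + \left(2 - - \frac{5}{4}\right)^{2} = -8 + \left(2 + \frac{5}{4}\right)^{2} = -8 + \left(\frac{13}{4}\right)^{2} = -8 + \frac{169}{16} = \frac{41}{16} \approx 2.5625$)
$q{\left(S,L \right)} = 0$
$y = -13$ ($y = 10 - 23 = -13$)
$q{\left(0,d \right)} y V = 0 \left(-13\right) \frac{41}{16} = 0 \cdot \frac{41}{16} = 0$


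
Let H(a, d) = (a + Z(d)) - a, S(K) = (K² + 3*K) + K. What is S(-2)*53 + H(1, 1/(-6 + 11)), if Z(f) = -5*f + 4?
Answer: -209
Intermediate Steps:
Z(f) = 4 - 5*f
S(K) = K² + 4*K
H(a, d) = 4 - 5*d (H(a, d) = (a + (4 - 5*d)) - a = (4 + a - 5*d) - a = 4 - 5*d)
S(-2)*53 + H(1, 1/(-6 + 11)) = -2*(4 - 2)*53 + (4 - 5/(-6 + 11)) = -2*2*53 + (4 - 5/5) = -4*53 + (4 - 5*⅕) = -212 + (4 - 1) = -212 + 3 = -209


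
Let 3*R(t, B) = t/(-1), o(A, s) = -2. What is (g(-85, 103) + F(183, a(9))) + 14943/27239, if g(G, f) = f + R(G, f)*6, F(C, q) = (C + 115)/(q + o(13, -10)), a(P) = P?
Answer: 60275552/190673 ≈ 316.12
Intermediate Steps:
R(t, B) = -t/3 (R(t, B) = (t/(-1))/3 = (t*(-1))/3 = (-t)/3 = -t/3)
F(C, q) = (115 + C)/(-2 + q) (F(C, q) = (C + 115)/(q - 2) = (115 + C)/(-2 + q))
g(G, f) = f - 2*G (g(G, f) = f - G/3*6 = f - 2*G)
(g(-85, 103) + F(183, a(9))) + 14943/27239 = ((103 - 2*(-85)) + (115 + 183)/(-2 + 9)) + 14943/27239 = ((103 + 170) + 298/7) + 14943*(1/27239) = (273 + (1/7)*298) + 14943/27239 = (273 + 298/7) + 14943/27239 = 2209/7 + 14943/27239 = 60275552/190673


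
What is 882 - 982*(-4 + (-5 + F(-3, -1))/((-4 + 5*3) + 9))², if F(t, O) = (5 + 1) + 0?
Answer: -2887931/200 ≈ -14440.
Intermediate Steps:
F(t, O) = 6 (F(t, O) = 6 + 0 = 6)
882 - 982*(-4 + (-5 + F(-3, -1))/((-4 + 5*3) + 9))² = 882 - 982*(-4 + (-5 + 6)/((-4 + 5*3) + 9))² = 882 - 982*(-4 + 1/((-4 + 15) + 9))² = 882 - 982*(-4 + 1/(11 + 9))² = 882 - 982*(-4 + 1/20)² = 882 - 982*(-79/20)² = 882 - 982*6241/400 = 882 - 3064331/200 = -2887931/200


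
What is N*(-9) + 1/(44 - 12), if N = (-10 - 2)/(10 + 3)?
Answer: 3469/416 ≈ 8.3389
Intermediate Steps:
N = -12/13 ≈ -0.92308
N*(-9) + 1/(44 - 12) = -12/13*(-9) + 1/(44 - 12) = 108/13 + 1/32 = 3469/416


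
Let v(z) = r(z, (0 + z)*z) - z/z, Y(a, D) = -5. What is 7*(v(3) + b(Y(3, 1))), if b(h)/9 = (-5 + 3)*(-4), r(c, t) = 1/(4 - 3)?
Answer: 504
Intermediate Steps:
r(c, t) = 1 (r(c, t) = 1/1 = 1)
b(h) = 72 (b(h) = 9*((-5 + 3)*(-4)) = 9*(-2*(-4)) = 9*8 = 72)
v(z) = 0 (v(z) = 1 - z/z = 1 - 1*1 = 1 - 1 = 0)
7*(v(3) + b(Y(3, 1))) = 7*(0 + 72) = 7*72 = 504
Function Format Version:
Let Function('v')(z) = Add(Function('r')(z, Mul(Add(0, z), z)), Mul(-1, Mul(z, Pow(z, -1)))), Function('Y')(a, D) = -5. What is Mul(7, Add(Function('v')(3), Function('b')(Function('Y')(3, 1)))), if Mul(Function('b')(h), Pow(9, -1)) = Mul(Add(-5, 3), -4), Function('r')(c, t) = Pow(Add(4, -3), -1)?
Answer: 504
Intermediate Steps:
Function('r')(c, t) = 1 (Function('r')(c, t) = Pow(1, -1) = 1)
Function('b')(h) = 72 (Function('b')(h) = Mul(9, Mul(Add(-5, 3), -4)) = Mul(9, Mul(-2, -4)) = Mul(9, 8) = 72)
Function('v')(z) = 0 (Function('v')(z) = Add(1, Mul(-1, Mul(z, Pow(z, -1)))) = Add(1, Mul(-1, 1)) = Add(1, -1) = 0)
Mul(7, Add(Function('v')(3), Function('b')(Function('Y')(3, 1)))) = Mul(7, Add(0, 72)) = Mul(7, 72) = 504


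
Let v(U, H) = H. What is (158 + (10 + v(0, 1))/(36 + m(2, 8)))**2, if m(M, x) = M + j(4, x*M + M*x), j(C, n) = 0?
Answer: 36180225/1444 ≈ 25056.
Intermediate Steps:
m(M, x) = M (m(M, x) = M + 0 = M)
(158 + (10 + v(0, 1))/(36 + m(2, 8)))**2 = (158 + (10 + 1)/(36 + 2))**2 = (158 + 11/38)**2 = (6015/38)**2 = 36180225/1444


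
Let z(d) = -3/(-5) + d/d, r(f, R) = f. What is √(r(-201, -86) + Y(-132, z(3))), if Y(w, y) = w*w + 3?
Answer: 3*√1914 ≈ 131.25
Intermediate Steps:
z(d) = 8/5 (z(d) = -3*(-⅕) + 1 = ⅗ + 1 = 8/5)
Y(w, y) = 3 + w² (Y(w, y) = w² + 3 = 3 + w²)
√(r(-201, -86) + Y(-132, z(3))) = √(-201 + (3 + (-132)²)) = √(-201 + (3 + 17424)) = √(-201 + 17427) = √17226 = 3*√1914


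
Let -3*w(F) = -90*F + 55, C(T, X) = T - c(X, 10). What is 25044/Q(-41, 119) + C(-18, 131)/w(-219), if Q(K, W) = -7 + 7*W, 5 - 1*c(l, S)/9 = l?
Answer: 4171434/138355 ≈ 30.150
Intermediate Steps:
c(l, S) = 45 - 9*l
C(T, X) = -45 + T + 9*X (C(T, X) = T - (45 - 9*X) = T + (-45 + 9*X) = -45 + T + 9*X)
w(F) = -55/3 + 30*F (w(F) = -(-90*F + 55)/3 = -(55 - 90*F)/3 = -55/3 + 30*F)
25044/Q(-41, 119) + C(-18, 131)/w(-219) = 25044/(-7 + 7*119) + (-45 - 18 + 9*131)/(-55/3 + 30*(-219)) = 25044/(-7 + 833) + (-45 - 18 + 1179)/(-55/3 - 6570) = 25044/826 + 1116/(-19765/3) = 25044*(1/826) + 1116*(-3/19765) = 12522/413 - 3348/19765 = 4171434/138355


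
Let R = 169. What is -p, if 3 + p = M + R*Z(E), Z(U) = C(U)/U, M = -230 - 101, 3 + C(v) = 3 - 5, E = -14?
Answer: 3831/14 ≈ 273.64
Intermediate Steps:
C(v) = -5 (C(v) = -3 + (3 - 5) = -3 - 2 = -5)
M = -331
Z(U) = -5/U
p = -3831/14 (p = -3 + (-331 + 169*(-5/(-14))) = -3 + (-331 + 169*(-5*(-1/14))) = -3 + (-331 + 169*(5/14)) = -3 + (-331 + 845/14) = -3 - 3789/14 = -3831/14 ≈ -273.64)
-p = -1*(-3831/14) = 3831/14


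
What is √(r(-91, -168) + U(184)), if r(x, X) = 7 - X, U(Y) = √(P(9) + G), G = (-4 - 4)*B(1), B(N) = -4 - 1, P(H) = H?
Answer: √182 ≈ 13.491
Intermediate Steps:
B(N) = -5
G = 40 (G = (-4 - 4)*(-5) = -8*(-5) = 40)
U(Y) = 7 (U(Y) = √(9 + 40) = √49 = 7)
√(r(-91, -168) + U(184)) = √((7 - 1*(-168)) + 7) = √((7 + 168) + 7) = √(175 + 7) = √182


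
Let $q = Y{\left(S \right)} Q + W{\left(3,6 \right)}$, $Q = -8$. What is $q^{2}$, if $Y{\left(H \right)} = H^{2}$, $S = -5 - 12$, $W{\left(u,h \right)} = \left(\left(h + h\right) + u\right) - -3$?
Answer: $5262436$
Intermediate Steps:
$W{\left(u,h \right)} = 3 + u + 2 h$ ($W{\left(u,h \right)} = \left(2 h + u\right) + 3 = \left(u + 2 h\right) + 3 = 3 + u + 2 h$)
$S = -17$ ($S = -5 - 12 = -17$)
$q = -2294$ ($q = \left(-17\right)^{2} \left(-8\right) + \left(3 + 3 + 2 \cdot 6\right) = 289 \left(-8\right) + \left(3 + 3 + 12\right) = -2312 + 18 = -2294$)
$q^{2} = \left(-2294\right)^{2} = 5262436$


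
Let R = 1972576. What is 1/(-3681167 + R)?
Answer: -1/1708591 ≈ -5.8528e-7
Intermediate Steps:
1/(-3681167 + R) = 1/(-3681167 + 1972576) = 1/(-1708591) = -1/1708591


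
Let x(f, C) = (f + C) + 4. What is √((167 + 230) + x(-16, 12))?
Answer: √397 ≈ 19.925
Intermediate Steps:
x(f, C) = 4 + C + f (x(f, C) = (C + f) + 4 = 4 + C + f)
√((167 + 230) + x(-16, 12)) = √((167 + 230) + (4 + 12 - 16)) = √(397 + 0) = √397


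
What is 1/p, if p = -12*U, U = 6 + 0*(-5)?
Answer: -1/72 ≈ -0.013889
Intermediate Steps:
U = 6 (U = 6 + 0 = 6)
p = -72 (p = -12*6 = -72)
1/p = 1/(-72) = -1/72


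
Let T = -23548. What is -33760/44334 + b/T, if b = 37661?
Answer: -1232321627/521988516 ≈ -2.3608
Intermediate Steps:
-33760/44334 + b/T = -33760/44334 + 37661/(-23548) = -33760*1/44334 + 37661*(-1/23548) = -16880/22167 - 37661/23548 = -1232321627/521988516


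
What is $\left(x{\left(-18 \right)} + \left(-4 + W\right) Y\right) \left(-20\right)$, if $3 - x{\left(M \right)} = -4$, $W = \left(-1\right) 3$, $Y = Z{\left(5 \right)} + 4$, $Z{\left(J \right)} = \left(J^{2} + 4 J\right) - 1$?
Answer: $6580$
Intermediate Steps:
$Z{\left(J \right)} = -1 + J^{2} + 4 J$
$Y = 48$ ($Y = \left(-1 + 5^{2} + 4 \cdot 5\right) + 4 = \left(-1 + 25 + 20\right) + 4 = 44 + 4 = 48$)
$W = -3$
$x{\left(M \right)} = 7$ ($x{\left(M \right)} = 3 - -4 = 3 + 4 = 7$)
$\left(x{\left(-18 \right)} + \left(-4 + W\right) Y\right) \left(-20\right) = \left(7 + \left(-4 - 3\right) 48\right) \left(-20\right) = \left(7 - 336\right) \left(-20\right) = \left(-329\right) \left(-20\right) = 6580$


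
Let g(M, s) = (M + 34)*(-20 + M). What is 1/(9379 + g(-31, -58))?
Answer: 1/9226 ≈ 0.00010839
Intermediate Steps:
g(M, s) = (-20 + M)*(34 + M) (g(M, s) = (34 + M)*(-20 + M) = (-20 + M)*(34 + M))
1/(9379 + g(-31, -58)) = 1/(9379 + (-680 + (-31)² + 14*(-31))) = 1/(9379 + (-680 + 961 - 434)) = 1/(9379 - 153) = 1/9226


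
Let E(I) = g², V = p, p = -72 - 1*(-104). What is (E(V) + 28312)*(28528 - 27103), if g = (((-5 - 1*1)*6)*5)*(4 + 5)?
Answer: 3780114600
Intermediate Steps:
p = 32 (p = -72 + 104 = 32)
V = 32
g = -1620 (g = (((-5 - 1)*6)*5)*9 = (-6*6*5)*9 = -36*5*9 = -180*9 = -1620)
E(I) = 2624400 (E(I) = (-1620)² = 2624400)
(E(V) + 28312)*(28528 - 27103) = (2624400 + 28312)*(28528 - 27103) = 2652712*1425 = 3780114600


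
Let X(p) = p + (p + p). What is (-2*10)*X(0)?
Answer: 0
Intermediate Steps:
X(p) = 3*p (X(p) = p + 2*p = 3*p)
(-2*10)*X(0) = (-2*10)*(3*0) = -20*0 = 0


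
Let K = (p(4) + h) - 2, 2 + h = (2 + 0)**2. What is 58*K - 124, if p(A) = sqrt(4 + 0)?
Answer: -8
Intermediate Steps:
p(A) = 2 (p(A) = sqrt(4) = 2)
h = 2 (h = -2 + (2 + 0)**2 = -2 + 2**2 = -2 + 4 = 2)
K = 2 (K = (2 + 2) - 2 = 4 - 2 = 2)
58*K - 124 = 58*2 - 124 = 116 - 124 = -8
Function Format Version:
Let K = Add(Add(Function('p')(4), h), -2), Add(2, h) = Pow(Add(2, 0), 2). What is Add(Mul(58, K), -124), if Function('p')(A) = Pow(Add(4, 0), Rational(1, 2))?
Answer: -8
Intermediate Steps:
Function('p')(A) = 2 (Function('p')(A) = Pow(4, Rational(1, 2)) = 2)
h = 2 (h = Add(-2, Pow(Add(2, 0), 2)) = Add(-2, Pow(2, 2)) = Add(-2, 4) = 2)
K = 2 (K = Add(Add(2, 2), -2) = Add(4, -2) = 2)
Add(Mul(58, K), -124) = Add(Mul(58, 2), -124) = Add(116, -124) = -8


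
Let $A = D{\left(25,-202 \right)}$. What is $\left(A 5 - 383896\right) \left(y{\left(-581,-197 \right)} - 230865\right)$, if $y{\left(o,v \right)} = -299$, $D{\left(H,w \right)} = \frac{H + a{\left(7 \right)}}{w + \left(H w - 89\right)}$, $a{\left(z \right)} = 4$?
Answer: $\frac{473976049054684}{5341} \approx 8.8743 \cdot 10^{10}$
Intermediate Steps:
$D{\left(H,w \right)} = \frac{4 + H}{-89 + w + H w}$ ($D{\left(H,w \right)} = \frac{H + 4}{w + \left(H w - 89\right)} = \frac{4 + H}{w + \left(-89 + H w\right)} = \frac{4 + H}{-89 + w + H w}$)
$A = - \frac{29}{5341}$ ($A = \frac{4 + 25}{-89 - 202 + 25 \left(-202\right)} = \frac{1}{-89 - 202 - 5050} \cdot 29 = \frac{1}{-5341} \cdot 29 = \left(- \frac{1}{5341}\right) 29 = - \frac{29}{5341} \approx -0.0054297$)
$\left(A 5 - 383896\right) \left(y{\left(-581,-197 \right)} - 230865\right) = \left(\left(- \frac{29}{5341}\right) 5 - 383896\right) \left(-299 - 230865\right) = \left(- \frac{145}{5341} - 383896\right) \left(-231164\right) = \left(- \frac{2050388681}{5341}\right) \left(-231164\right) = \frac{473976049054684}{5341}$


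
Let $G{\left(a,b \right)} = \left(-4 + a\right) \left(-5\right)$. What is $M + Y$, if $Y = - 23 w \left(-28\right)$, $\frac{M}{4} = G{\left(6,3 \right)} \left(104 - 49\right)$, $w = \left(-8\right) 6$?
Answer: $-33112$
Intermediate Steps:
$w = -48$
$G{\left(a,b \right)} = 20 - 5 a$
$M = -2200$ ($M = 4 \left(20 - 30\right) \left(104 - 49\right) = 4 \left(20 - 30\right) 55 = 4 \left(\left(-10\right) 55\right) = 4 \left(-550\right) = -2200$)
$Y = -30912$ ($Y = \left(-23\right) \left(-48\right) \left(-28\right) = 1104 \left(-28\right) = -30912$)
$M + Y = -2200 - 30912 = -33112$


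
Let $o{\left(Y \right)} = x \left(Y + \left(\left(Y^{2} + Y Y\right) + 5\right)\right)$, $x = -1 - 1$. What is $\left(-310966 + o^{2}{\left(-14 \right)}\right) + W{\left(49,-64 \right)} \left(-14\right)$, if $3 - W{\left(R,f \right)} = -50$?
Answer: $275048$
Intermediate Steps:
$W{\left(R,f \right)} = 53$ ($W{\left(R,f \right)} = 3 - -50 = 3 + 50 = 53$)
$x = -2$
$o{\left(Y \right)} = -10 - 4 Y^{2} - 2 Y$ ($o{\left(Y \right)} = - 2 \left(Y + \left(\left(Y^{2} + Y Y\right) + 5\right)\right) = - 2 \left(Y + \left(\left(Y^{2} + Y^{2}\right) + 5\right)\right) = - 2 \left(Y + \left(2 Y^{2} + 5\right)\right) = - 2 \left(Y + \left(5 + 2 Y^{2}\right)\right) = - 2 \left(5 + Y + 2 Y^{2}\right) = -10 - 4 Y^{2} - 2 Y$)
$\left(-310966 + o^{2}{\left(-14 \right)}\right) + W{\left(49,-64 \right)} \left(-14\right) = \left(-310966 + \left(-10 - 4 \left(-14\right)^{2} - -28\right)^{2}\right) + 53 \left(-14\right) = \left(-310966 + \left(-10 - 784 + 28\right)^{2}\right) - 742 = \left(-310966 + \left(-766\right)^{2}\right) - 742 = \left(-310966 + 586756\right) - 742 = 275790 - 742 = 275048$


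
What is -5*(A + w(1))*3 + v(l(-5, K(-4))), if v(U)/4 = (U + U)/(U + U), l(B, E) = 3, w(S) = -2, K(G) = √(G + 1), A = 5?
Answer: -41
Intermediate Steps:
K(G) = √(1 + G)
v(U) = 4 (v(U) = 4*((U + U)/(U + U)) = 4*((2*U)/((2*U))) = 4*((2*U)*(1/(2*U))) = 4*1 = 4)
-5*(A + w(1))*3 + v(l(-5, K(-4))) = -5*(5 - 2)*3 + 4 = -15*3 + 4 = -5*9 + 4 = -45 + 4 = -41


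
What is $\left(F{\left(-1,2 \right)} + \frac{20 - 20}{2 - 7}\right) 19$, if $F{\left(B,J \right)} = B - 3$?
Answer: $-76$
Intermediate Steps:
$F{\left(B,J \right)} = -3 + B$
$\left(F{\left(-1,2 \right)} + \frac{20 - 20}{2 - 7}\right) 19 = \left(\left(-3 - 1\right) + \frac{20 - 20}{2 - 7}\right) 19 = \left(-4 + \frac{0}{-5}\right) 19 = \left(-4 + 0 \left(- \frac{1}{5}\right)\right) 19 = \left(-4 + 0\right) 19 = \left(-4\right) 19 = -76$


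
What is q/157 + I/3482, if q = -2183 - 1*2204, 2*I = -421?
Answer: -30617165/1093348 ≈ -28.003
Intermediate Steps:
I = -421/2 (I = (½)*(-421) = -421/2 ≈ -210.50)
q = -4387 (q = -2183 - 2204 = -4387)
q/157 + I/3482 = -4387/157 - 421/2/3482 = -4387*1/157 - 421/2*1/3482 = -4387/157 - 421/6964 = -30617165/1093348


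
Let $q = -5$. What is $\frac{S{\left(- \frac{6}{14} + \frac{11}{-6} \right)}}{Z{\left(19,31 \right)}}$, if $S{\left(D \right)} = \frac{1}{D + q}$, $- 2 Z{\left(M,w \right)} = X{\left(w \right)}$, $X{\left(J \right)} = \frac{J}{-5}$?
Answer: $- \frac{84}{1891} \approx -0.044421$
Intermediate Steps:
$X{\left(J \right)} = - \frac{J}{5}$ ($X{\left(J \right)} = J \left(- \frac{1}{5}\right) = - \frac{J}{5}$)
$Z{\left(M,w \right)} = \frac{w}{10}$ ($Z{\left(M,w \right)} = - \frac{\left(- \frac{1}{5}\right) w}{2} = \frac{w}{10}$)
$S{\left(D \right)} = \frac{1}{-5 + D}$ ($S{\left(D \right)} = \frac{1}{D - 5} = \frac{1}{-5 + D}$)
$\frac{S{\left(- \frac{6}{14} + \frac{11}{-6} \right)}}{Z{\left(19,31 \right)}} = \frac{1}{\left(-5 + \left(- \frac{6}{14} + \frac{11}{-6}\right)\right) \frac{1}{10} \cdot 31} = \frac{1}{\left(-5 + \left(\left(-6\right) \frac{1}{14} + 11 \left(- \frac{1}{6}\right)\right)\right) \frac{31}{10}} = \frac{1}{-5 - \frac{95}{42}} \cdot \frac{10}{31} = \frac{1}{- \frac{305}{42}} \cdot \frac{10}{31} = \left(- \frac{42}{305}\right) \frac{10}{31} = - \frac{84}{1891}$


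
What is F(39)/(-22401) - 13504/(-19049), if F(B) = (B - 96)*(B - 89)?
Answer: 4354622/7486257 ≈ 0.58168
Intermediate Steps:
F(B) = (-96 + B)*(-89 + B)
F(39)/(-22401) - 13504/(-19049) = (8544 + 39² - 185*39)/(-22401) - 13504/(-19049) = (8544 + 1521 - 7215)*(-1/22401) - 13504*(-1/19049) = 2850*(-1/22401) + 13504/19049 = -50/393 + 13504/19049 = 4354622/7486257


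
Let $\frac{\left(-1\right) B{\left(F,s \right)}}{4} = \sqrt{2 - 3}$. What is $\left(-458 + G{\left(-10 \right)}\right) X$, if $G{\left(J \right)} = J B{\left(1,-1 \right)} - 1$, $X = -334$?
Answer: $153306 - 13360 i \approx 1.5331 \cdot 10^{5} - 13360.0 i$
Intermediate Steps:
$B{\left(F,s \right)} = - 4 i$ ($B{\left(F,s \right)} = - 4 \sqrt{2 - 3} = - 4 \sqrt{-1} = - 4 i$)
$G{\left(J \right)} = -1 - 4 i J$ ($G{\left(J \right)} = J \left(- 4 i\right) - 1 = - 4 i J - 1 = -1 - 4 i J$)
$\left(-458 + G{\left(-10 \right)}\right) X = \left(-458 - \left(1 + 4 i \left(-10\right)\right)\right) \left(-334\right) = \left(-458 - \left(1 - 40 i\right)\right) \left(-334\right) = \left(-459 + 40 i\right) \left(-334\right) = 153306 - 13360 i$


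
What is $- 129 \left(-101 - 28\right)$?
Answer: $16641$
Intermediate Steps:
$- 129 \left(-101 - 28\right) = \left(-129\right) \left(-129\right) = 16641$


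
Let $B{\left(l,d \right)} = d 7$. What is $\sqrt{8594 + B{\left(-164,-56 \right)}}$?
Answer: $\sqrt{8202} \approx 90.565$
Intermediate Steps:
$B{\left(l,d \right)} = 7 d$
$\sqrt{8594 + B{\left(-164,-56 \right)}} = \sqrt{8594 + 7 \left(-56\right)} = \sqrt{8594 - 392} = \sqrt{8202}$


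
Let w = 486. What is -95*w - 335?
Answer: -46505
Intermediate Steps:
-95*w - 335 = -95*486 - 335 = -46170 - 335 = -46505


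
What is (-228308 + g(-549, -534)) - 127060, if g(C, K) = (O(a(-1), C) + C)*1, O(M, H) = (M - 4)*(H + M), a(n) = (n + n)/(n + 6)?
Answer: -8837491/25 ≈ -3.5350e+5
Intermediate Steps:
a(n) = 2*n/(6 + n) (a(n) = (2*n)/(6 + n) = 2*n/(6 + n))
O(M, H) = (-4 + M)*(H + M)
g(C, K) = 44/25 - 17*C/5 (g(C, K) = (((2*(-1)/(6 - 1))² - 4*C - 8*(-1)/(6 - 1) + C*(2*(-1)/(6 - 1))) + C)*1 = (((2*(-1)/5)² - 4*C - 8*(-1)/5 + C*(2*(-1)/5)) + C)*1 = (((2*(-1)*(⅕))² - 4*C - 8*(-1)/5 + C*(2*(-1)*(⅕))) + C)*1 = (((-⅖)² - 4*C - 4*(-⅖) + C*(-⅖)) + C)*1 = ((4/25 - 4*C + 8/5 - 2*C/5) + C)*1 = ((44/25 - 22*C/5) + C)*1 = (44/25 - 17*C/5)*1 = 44/25 - 17*C/5)
(-228308 + g(-549, -534)) - 127060 = (-228308 + (44/25 - 17/5*(-549))) - 127060 = (-228308 + (44/25 + 9333/5)) - 127060 = (-228308 + 46709/25) - 127060 = -5660991/25 - 127060 = -8837491/25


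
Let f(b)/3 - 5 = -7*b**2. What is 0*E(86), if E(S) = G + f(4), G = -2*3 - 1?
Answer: 0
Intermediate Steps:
f(b) = 15 - 21*b**2 (f(b) = 15 + 3*(-7*b**2) = 15 - 21*b**2)
G = -7 (G = -6 - 1 = -7)
E(S) = -328 (E(S) = -7 + (15 - 21*4**2) = -7 + (15 - 21*16) = -7 + (15 - 336) = -7 - 321 = -328)
0*E(86) = 0*(-328) = 0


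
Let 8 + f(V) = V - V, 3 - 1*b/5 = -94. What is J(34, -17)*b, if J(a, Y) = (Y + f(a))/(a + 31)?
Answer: -2425/13 ≈ -186.54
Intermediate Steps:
b = 485 (b = 15 - 5*(-94) = 15 + 470 = 485)
f(V) = -8 (f(V) = -8 + (V - V) = -8 + 0 = -8)
J(a, Y) = (-8 + Y)/(31 + a) (J(a, Y) = (Y - 8)/(a + 31) = (-8 + Y)/(31 + a))
J(34, -17)*b = ((-8 - 17)/(31 + 34))*485 = (-25/65)*485 = ((1/65)*(-25))*485 = -5/13*485 = -2425/13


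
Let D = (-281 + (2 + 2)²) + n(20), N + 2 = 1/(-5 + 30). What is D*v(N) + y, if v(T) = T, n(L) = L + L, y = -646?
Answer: -205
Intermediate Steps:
n(L) = 2*L
N = -49/25 (N = -2 + 1/(-5 + 30) = -2 + 1/25 = -49/25 ≈ -1.9600)
D = -225 (D = (-281 + (2 + 2)²) + 2*20 = (-281 + 4²) + 40 = (-281 + 16) + 40 = -265 + 40 = -225)
D*v(N) + y = -225*(-49/25) - 646 = 441 - 646 = -205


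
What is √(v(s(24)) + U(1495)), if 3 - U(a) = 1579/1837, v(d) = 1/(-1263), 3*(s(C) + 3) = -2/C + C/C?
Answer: √11517777600549/2320131 ≈ 1.4628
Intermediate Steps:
s(C) = -8/3 - 2/(3*C) (s(C) = -3 + (-2/C + C/C)/3 = -3 + (-2/C + 1)/3 = -3 + (1 - 2/C)/3 = -3 + (⅓ - 2/(3*C)) = -8/3 - 2/(3*C))
v(d) = -1/1263
U(a) = 3932/1837 (U(a) = 3 - 1579/1837 = 3932/1837)
√(v(s(24)) + U(1495)) = √(-1/1263 + 3932/1837) = √(4964279/2320131) = √11517777600549/2320131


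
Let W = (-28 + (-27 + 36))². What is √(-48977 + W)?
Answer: 2*I*√12154 ≈ 220.49*I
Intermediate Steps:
W = 361 (W = (-28 + 9)² = (-19)² = 361)
√(-48977 + W) = √(-48977 + 361) = √(-48616) = 2*I*√12154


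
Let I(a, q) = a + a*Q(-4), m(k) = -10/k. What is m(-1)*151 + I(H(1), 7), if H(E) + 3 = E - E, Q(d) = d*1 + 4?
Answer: 1507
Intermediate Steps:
Q(d) = 4 + d (Q(d) = d + 4 = 4 + d)
H(E) = -3 (H(E) = -3 + (E - E) = -3 + 0 = -3)
I(a, q) = a (I(a, q) = a + a*(4 - 4) = a + a*0 = a + 0 = a)
m(-1)*151 + I(H(1), 7) = -10/(-1)*151 - 3 = -10*(-1)*151 - 3 = 10*151 - 3 = 1510 - 3 = 1507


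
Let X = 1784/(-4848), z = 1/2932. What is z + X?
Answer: -326615/888396 ≈ -0.36765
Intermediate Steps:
z = 1/2932 ≈ 0.00034106
X = -223/606 (X = 1784*(-1/4848) = -223/606 ≈ -0.36799)
z + X = 1/2932 - 223/606 = -326615/888396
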